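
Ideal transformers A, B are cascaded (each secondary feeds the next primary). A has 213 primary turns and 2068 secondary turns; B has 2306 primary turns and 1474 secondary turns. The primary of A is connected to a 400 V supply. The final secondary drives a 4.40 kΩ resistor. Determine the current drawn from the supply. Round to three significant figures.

I_supply ≈ 3.50 A

After A: V = 400.00 × 2068/213 = 3883.6 V.
After B: V = 3883.6 × 1474/2306 = 2482.4 V.
I_load = 2482.4/4400 = 0.56418 A, so P_out = 2482.4 × 0.56418 = 1400.5 W.
All ideal ⇒ P_in = P_out, so I_supply = 1400.5/400 = 3.50 A.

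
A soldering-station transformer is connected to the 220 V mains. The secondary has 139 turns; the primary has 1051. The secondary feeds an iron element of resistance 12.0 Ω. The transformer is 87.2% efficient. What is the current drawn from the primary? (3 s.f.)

V_s = 220 × 139/1051 = 29.096 V.
I_s = V_s/R = 29.096/12.0 = 2.4247 A.
P_out = V_s I_s = 29.096 × 2.4247 = 70.549 W.
P_in = P_out/η = 70.549/0.872 = 80.904 W.
I_p = P_in/V_p = 80.904/220 = 0.368 A.

I_p ≈ 0.368 A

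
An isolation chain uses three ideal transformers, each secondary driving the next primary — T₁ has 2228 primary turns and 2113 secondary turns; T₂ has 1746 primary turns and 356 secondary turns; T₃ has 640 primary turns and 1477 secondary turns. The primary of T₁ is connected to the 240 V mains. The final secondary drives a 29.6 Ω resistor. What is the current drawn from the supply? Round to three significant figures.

I_supply ≈ 1.61 A

Secondary of T₁: V = 240.00 × 2113/2228 = 227.61 V.
Secondary of T₂: V = 227.61 × 356/1746 = 46.409 V.
Secondary of T₃: V = 46.409 × 1477/640 = 107.10 V.
I_load = 107.10/29.6 = 3.6183 A, so P_out = 107.10 × 3.6183 = 387.54 W.
All ideal ⇒ P_in = P_out, so I_supply = 387.54/240 = 1.61 A.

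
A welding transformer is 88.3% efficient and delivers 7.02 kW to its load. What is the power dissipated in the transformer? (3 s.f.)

P_loss ≈ 930 W

P_in = P_out/η = 7020/0.883 = 7950.17 W.
P_loss = P_in − P_out = 7950.17 − 7020 = 930 W.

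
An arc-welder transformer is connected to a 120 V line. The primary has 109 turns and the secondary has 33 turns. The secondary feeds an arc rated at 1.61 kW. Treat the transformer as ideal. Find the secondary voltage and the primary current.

V_s ≈ 36.3 V, I_p ≈ 13.4 A

V_s = V_p × N_s/N_p = 120 × 33/109 = 36.330 V.
I_s = P/V_s = 1610/36.330 = 44.316 A.
I_p = I_s × N_s/N_p = 44.316 × 33/109 = 13.4 A.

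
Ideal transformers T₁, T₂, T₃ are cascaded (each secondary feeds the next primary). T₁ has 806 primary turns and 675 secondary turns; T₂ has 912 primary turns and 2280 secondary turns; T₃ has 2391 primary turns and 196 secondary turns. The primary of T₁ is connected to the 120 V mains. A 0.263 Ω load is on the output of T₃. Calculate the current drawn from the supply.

After T₁: V = 120.00 × 675/806 = 100.50 V.
After T₂: V = 100.50 × 2280/912 = 251.24 V.
After T₃: V = 251.24 × 196/2391 = 20.595 V.
I_load = 20.595/0.263 = 78.309 A, so P_out = 20.595 × 78.309 = 1612.8 W.
All ideal ⇒ P_in = P_out, so I_supply = 1612.8/120 = 13.4 A.

I_supply ≈ 13.4 A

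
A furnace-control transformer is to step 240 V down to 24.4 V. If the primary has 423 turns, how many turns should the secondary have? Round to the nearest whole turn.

N_s = 43 turns

N_s/N_p = V_s/V_p, so N_s = 423 × 24.4/240 = 43.0 ≈ 43 turns.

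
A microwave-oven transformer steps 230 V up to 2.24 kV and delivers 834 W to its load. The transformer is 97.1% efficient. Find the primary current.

P_in = P_out/η = 834/0.971 = 858.91 W.
I_p = P_in/V_p = 858.91/230 = 3.73 A.

I_p ≈ 3.73 A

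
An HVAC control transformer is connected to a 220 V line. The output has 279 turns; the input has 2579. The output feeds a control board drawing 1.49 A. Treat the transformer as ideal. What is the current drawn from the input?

I_in ≈ 0.161 A

For an ideal transformer I_in N_in = I_out N_out, so I_in = 1.49 × 279/2579 = 0.161 A.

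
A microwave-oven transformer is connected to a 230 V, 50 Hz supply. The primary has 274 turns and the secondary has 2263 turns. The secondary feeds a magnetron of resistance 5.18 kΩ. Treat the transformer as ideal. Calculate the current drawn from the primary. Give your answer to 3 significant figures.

V_s = V_p × N_s/N_p = 230 × 2263/274 = 1899.6 V.
I_s = V_s/R = 1899.6/5180 = 0.36672 A.
For an ideal transformer I_p N_p = I_s N_s, so I_p = 0.36672 × 2263/274 = 3.03 A.

I_p ≈ 3.03 A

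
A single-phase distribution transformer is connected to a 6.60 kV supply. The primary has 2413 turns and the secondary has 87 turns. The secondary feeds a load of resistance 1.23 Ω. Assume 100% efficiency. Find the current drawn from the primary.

I_p ≈ 6.98 A

V_s = V_p × N_s/N_p = 6600 × 87/2413 = 237.96 V.
I_s = V_s/R = 237.96/1.23 = 193.46 A.
For an ideal transformer I_p N_p = I_s N_s, so I_p = 193.46 × 87/2413 = 6.98 A.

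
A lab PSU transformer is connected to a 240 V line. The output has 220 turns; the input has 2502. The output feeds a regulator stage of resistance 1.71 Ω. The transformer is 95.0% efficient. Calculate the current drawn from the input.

I_in ≈ 1.14 A

V_out = 240 × 220/2502 = 21.103 V.
I_out = V_out/R = 21.103/1.71 = 12.341 A.
P_out = V_out I_out = 21.103 × 12.341 = 260.43 W.
P_in = P_out/η = 260.43/0.950 = 274.14 W.
I_in = P_in/V_in = 274.14/240 = 1.14 A.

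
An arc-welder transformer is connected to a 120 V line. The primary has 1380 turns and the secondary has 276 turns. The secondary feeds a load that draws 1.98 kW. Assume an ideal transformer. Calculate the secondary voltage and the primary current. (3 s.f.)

V_s ≈ 24.0 V, I_p ≈ 16.5 A

V_s = V_p × N_s/N_p = 120 × 276/1380 = 24.000 V.
I_s = P/V_s = 1980/24.000 = 82.500 A.
I_p = I_s × N_s/N_p = 82.500 × 276/1380 = 16.5 A.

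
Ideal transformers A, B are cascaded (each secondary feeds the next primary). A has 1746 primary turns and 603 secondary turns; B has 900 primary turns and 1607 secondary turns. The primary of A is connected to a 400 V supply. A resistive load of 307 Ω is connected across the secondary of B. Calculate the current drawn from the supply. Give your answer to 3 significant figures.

After A: V = 400.00 × 603/1746 = 138.14 V.
After B: V = 138.14 × 1607/900 = 246.66 V.
I_load = 246.66/307 = 0.80347 A, so P_out = 246.66 × 0.80347 = 198.19 W.
All ideal ⇒ P_in = P_out, so I_supply = 198.19/400 = 0.495 A.

I_supply ≈ 0.495 A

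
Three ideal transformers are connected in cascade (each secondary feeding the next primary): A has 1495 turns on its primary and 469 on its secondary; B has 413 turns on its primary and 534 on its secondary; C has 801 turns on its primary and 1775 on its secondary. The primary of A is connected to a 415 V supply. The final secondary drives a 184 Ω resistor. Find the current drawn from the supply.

I_supply ≈ 1.82 A

After A: V = 415.00 × 469/1495 = 130.19 V.
After B: V = 130.19 × 534/413 = 168.33 V.
After C: V = 168.33 × 1775/801 = 373.02 V.
I_load = 373.02/184 = 2.0273 A, so P_out = 373.02 × 2.0273 = 756.23 W.
All ideal ⇒ P_in = P_out, so I_supply = 756.23/415 = 1.82 A.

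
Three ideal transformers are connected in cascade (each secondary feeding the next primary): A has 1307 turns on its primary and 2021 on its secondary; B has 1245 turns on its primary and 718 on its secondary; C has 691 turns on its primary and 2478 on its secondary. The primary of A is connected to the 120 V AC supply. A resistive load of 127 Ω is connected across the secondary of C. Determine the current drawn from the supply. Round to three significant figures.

I_supply ≈ 9.66 A

Secondary of A: V = 120.00 × 2021/1307 = 185.55 V.
Secondary of B: V = 185.55 × 718/1245 = 107.01 V.
Secondary of C: V = 107.01 × 2478/691 = 383.75 V.
I_load = 383.75/127 = 3.0217 A, so P_out = 383.75 × 3.0217 = 1159.6 W.
All ideal ⇒ P_in = P_out, so I_supply = 1159.6/120 = 9.66 A.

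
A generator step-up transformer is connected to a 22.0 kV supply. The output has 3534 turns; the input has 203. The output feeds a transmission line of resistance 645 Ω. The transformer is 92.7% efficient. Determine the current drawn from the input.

V_out = 22000 × 3534/203 = 383000 V.
I_out = V_out/R = 383000/645 = 593.79 A.
P_out = V_out I_out = 383000 × 593.79 = 2.2742×10^8 W.
P_in = P_out/η = 2.2742×10^8/0.927 = 2.4533×10^8 W.
I_in = P_in/V_in = 2.4533×10^8/22000 = 11200 A.

I_in ≈ 11200 A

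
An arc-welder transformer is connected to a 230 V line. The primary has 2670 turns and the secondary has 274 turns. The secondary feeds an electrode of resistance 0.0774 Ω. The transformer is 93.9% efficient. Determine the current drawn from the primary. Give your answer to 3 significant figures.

V_s = 230 × 274/2670 = 23.603 V.
I_s = V_s/R = 23.603/0.0774 = 304.95 A.
P_out = V_s I_s = 23.603 × 304.95 = 7197.7 W.
P_in = P_out/η = 7197.7/0.939 = 7665.3 W.
I_p = P_in/V_p = 7665.3/230 = 33.3 A.

I_p ≈ 33.3 A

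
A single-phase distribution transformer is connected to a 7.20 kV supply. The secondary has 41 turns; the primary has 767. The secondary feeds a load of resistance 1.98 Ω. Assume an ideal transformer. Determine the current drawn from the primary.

I_p ≈ 10.4 A

V_s = V_p × N_s/N_p = 7200 × 41/767 = 384.88 V.
I_s = V_s/R = 384.88/1.98 = 194.38 A.
For an ideal transformer I_p N_p = I_s N_s, so I_p = 194.38 × 41/767 = 10.4 A.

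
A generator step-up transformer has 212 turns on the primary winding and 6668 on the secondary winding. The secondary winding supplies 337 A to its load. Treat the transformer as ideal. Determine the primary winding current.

I_p ≈ 10600 A

For an ideal transformer I_p/I_s = N_s/N_p, so I_p = 337 × 6668/212 = 10600 A.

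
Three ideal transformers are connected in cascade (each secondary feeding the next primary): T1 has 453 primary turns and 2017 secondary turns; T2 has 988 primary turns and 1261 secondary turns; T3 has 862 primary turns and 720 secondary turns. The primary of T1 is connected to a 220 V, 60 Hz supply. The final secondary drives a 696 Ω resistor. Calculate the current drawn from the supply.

Secondary of T1: V = 220.00 × 2017/453 = 979.56 V.
Secondary of T2: V = 979.56 × 1261/988 = 1250.2 V.
Secondary of T3: V = 1250.2 × 720/862 = 1044.3 V.
I_load = 1044.3/696 = 1.5004 A, so P_out = 1044.3 × 1.5004 = 1566.8 W.
All ideal ⇒ P_in = P_out, so I_supply = 1566.8/220 = 7.12 A.

I_supply ≈ 7.12 A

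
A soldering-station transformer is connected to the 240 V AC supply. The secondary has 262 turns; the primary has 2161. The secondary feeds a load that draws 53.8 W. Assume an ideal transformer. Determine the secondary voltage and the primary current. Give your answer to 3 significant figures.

V_s ≈ 29.1 V, I_p ≈ 0.224 A

V_s = V_p × N_s/N_p = 240 × 262/2161 = 29.098 V.
I_s = P/V_s = 53.8/29.098 = 1.8489 A.
I_p = I_s × N_s/N_p = 1.8489 × 262/2161 = 0.224 A.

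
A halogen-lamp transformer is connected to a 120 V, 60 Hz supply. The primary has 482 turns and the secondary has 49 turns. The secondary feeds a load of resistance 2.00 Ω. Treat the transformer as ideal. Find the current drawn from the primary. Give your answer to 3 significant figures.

I_p ≈ 0.620 A

V_s = V_p × N_s/N_p = 120 × 49/482 = 12.199 V.
I_s = V_s/R = 12.199/2.00 = 6.0996 A.
For an ideal transformer I_p N_p = I_s N_s, so I_p = 6.0996 × 49/482 = 0.620 A.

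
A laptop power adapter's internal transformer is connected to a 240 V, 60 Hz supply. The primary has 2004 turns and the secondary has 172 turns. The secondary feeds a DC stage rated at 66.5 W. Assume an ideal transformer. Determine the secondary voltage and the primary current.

V_s ≈ 20.6 V, I_p ≈ 0.277 A

V_s = V_p × N_s/N_p = 240 × 172/2004 = 20.599 V.
I_s = P/V_s = 66.5/20.599 = 3.2283 A.
I_p = I_s × N_s/N_p = 3.2283 × 172/2004 = 0.277 A.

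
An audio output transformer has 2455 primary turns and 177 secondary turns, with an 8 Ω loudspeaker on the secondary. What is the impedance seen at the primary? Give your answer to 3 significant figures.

Z_p ≈ 1540 Ω

Z_p = (N_p/N_s)² × Z_s = (2455/177)² × 8 = 1540 Ω.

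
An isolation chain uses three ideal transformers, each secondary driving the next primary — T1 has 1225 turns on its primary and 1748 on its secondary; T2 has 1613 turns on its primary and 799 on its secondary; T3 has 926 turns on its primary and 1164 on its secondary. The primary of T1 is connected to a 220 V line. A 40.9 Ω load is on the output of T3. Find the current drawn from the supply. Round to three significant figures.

After T1: V = 220.00 × 1748/1225 = 313.93 V.
After T2: V = 313.93 × 799/1613 = 155.50 V.
After T3: V = 155.50 × 1164/926 = 195.47 V.
I_load = 195.47/40.9 = 4.7792 A, so P_out = 195.47 × 4.7792 = 934.20 W.
All ideal ⇒ P_in = P_out, so I_supply = 934.20/220 = 4.25 A.

I_supply ≈ 4.25 A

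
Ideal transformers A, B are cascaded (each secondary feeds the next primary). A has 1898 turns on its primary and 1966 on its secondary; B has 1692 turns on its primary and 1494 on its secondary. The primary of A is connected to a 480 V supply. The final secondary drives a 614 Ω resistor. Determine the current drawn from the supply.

Secondary of A: V = 480.00 × 1966/1898 = 497.20 V.
Secondary of B: V = 497.20 × 1494/1692 = 439.01 V.
I_load = 439.01/614 = 0.71501 A, so P_out = 439.01 × 0.71501 = 313.90 W.
All ideal ⇒ P_in = P_out, so I_supply = 313.90/480 = 0.654 A.

I_supply ≈ 0.654 A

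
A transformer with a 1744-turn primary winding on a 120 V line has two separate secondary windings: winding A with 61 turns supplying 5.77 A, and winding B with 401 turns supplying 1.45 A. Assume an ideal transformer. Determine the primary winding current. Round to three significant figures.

V_A = 120 × 61/1744 = 4.1972 V; V_B = 120 × 401/1744 = 27.592 V.
P_out = V_A I_A + V_B I_B = 4.1972×5.77 + 27.592×1.45 = 24.218 + 40.008 = 64.226 W.
Ideal ⇒ P_in = P_out, so I_p = P_out/V_p = 64.226/120 = 0.535 A.

I_p ≈ 0.535 A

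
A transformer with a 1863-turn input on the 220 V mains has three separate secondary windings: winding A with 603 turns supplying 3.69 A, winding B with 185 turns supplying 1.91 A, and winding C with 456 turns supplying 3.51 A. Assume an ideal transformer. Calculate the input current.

I_in ≈ 2.24 A

V_A = 220 × 603/1863 = 71.208 V; V_B = 220 × 185/1863 = 21.846 V; V_C = 220 × 456/1863 = 53.849 V.
P_out = V_A I_A + V_B I_B + V_C I_C = 71.208×3.69 + 21.846×1.91 + 53.849×3.51 = 262.76 + 41.727 + 189.01 = 493.49 W.
Ideal ⇒ P_in = P_out, so I_in = P_out/V_in = 493.49/220 = 2.24 A.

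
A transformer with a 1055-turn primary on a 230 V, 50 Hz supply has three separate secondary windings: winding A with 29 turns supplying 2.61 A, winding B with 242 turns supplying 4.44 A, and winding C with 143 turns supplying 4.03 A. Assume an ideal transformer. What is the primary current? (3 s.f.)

V_A = 230 × 29/1055 = 6.3223 V; V_B = 230 × 242/1055 = 52.758 V; V_C = 230 × 143/1055 = 31.175 V.
P_out = V_A I_A + V_B I_B + V_C I_C = 6.3223×2.61 + 52.758×4.44 + 31.175×4.03 = 16.501 + 234.25 + 125.64 = 376.38 W.
Ideal ⇒ P_in = P_out, so I_p = P_out/V_p = 376.38/230 = 1.64 A.

I_p ≈ 1.64 A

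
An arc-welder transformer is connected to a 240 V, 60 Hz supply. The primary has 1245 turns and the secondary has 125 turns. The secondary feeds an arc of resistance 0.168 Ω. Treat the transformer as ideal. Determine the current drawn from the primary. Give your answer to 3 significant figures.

I_p ≈ 14.4 A

V_s = V_p × N_s/N_p = 240 × 125/1245 = 24.096 V.
I_s = V_s/R = 24.096/0.168 = 143.43 A.
For an ideal transformer I_p N_p = I_s N_s, so I_p = 143.43 × 125/1245 = 14.4 A.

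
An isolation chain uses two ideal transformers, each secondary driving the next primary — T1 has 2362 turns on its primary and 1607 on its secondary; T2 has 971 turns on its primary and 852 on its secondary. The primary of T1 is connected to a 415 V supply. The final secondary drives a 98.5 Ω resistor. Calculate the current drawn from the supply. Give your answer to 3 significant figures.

I_supply ≈ 1.50 A

Secondary of T1: V = 415.00 × 1607/2362 = 282.35 V.
Secondary of T2: V = 282.35 × 852/971 = 247.74 V.
I_load = 247.74/98.5 = 2.5152 A, so P_out = 247.74 × 2.5152 = 623.12 W.
All ideal ⇒ P_in = P_out, so I_supply = 623.12/415 = 1.50 A.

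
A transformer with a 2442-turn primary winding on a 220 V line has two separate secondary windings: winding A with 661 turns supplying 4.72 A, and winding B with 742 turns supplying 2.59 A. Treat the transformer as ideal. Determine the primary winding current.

V_A = 220 × 661/2442 = 59.550 V; V_B = 220 × 742/2442 = 66.847 V.
P_out = V_A I_A + V_B I_B = 59.550×4.72 + 66.847×2.59 = 281.07 + 173.13 = 454.21 W.
Ideal ⇒ P_in = P_out, so I_p = P_out/V_p = 454.21/220 = 2.06 A.

I_p ≈ 2.06 A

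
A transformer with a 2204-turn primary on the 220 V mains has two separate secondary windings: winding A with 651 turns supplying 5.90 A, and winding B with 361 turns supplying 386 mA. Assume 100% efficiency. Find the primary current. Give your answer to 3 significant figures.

V_A = 220 × 651/2204 = 64.982 V; V_B = 220 × 361/2204 = 36.034 V.
P_out = V_A I_A + V_B I_B = 64.982×5.90 + 36.034×0.386 = 383.39 + 13.909 = 397.30 W.
Ideal ⇒ P_in = P_out, so I_p = P_out/V_p = 397.30/220 = 1.81 A.

I_p ≈ 1.81 A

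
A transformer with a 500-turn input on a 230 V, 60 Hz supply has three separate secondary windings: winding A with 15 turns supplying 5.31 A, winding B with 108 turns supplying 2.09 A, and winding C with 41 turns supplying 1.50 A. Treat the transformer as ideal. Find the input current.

I_in ≈ 0.734 A

V_A = 230 × 15/500 = 6.9000 V; V_B = 230 × 108/500 = 49.680 V; V_C = 230 × 41/500 = 18.860 V.
P_out = V_A I_A + V_B I_B + V_C I_C = 6.9000×5.31 + 49.680×2.09 + 18.860×1.50 = 36.639 + 103.83 + 28.290 = 168.76 W.
Ideal ⇒ P_in = P_out, so I_in = P_out/V_in = 168.76/230 = 0.734 A.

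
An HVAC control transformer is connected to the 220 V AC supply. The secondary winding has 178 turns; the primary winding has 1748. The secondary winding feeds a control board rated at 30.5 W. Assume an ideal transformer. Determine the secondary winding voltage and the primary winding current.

V_s = V_p × N_s/N_p = 220 × 178/1748 = 22.403 V.
I_s = P/V_s = 30.5/22.403 = 1.3614 A.
I_p = I_s × N_s/N_p = 1.3614 × 178/1748 = 0.139 A.

V_s ≈ 22.4 V, I_p ≈ 0.139 A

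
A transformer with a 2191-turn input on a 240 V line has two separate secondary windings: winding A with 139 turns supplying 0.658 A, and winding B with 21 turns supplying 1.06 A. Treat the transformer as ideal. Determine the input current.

V_A = 240 × 139/2191 = 15.226 V; V_B = 240 × 21/2191 = 2.3003 V.
P_out = V_A I_A + V_B I_B = 15.226×0.658 + 2.3003×1.06 = 10.019 + 2.4383 = 12.457 W.
Ideal ⇒ P_in = P_out, so I_in = P_out/V_in = 12.457/240 = 0.0519 A.

I_in ≈ 0.0519 A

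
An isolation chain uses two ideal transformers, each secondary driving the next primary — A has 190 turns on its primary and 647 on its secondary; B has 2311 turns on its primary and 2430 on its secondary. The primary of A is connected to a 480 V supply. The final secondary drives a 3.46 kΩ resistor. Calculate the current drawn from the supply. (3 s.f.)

I_supply ≈ 1.78 A

Secondary of A: V = 480.00 × 647/190 = 1634.5 V.
Secondary of B: V = 1634.5 × 2430/2311 = 1718.7 V.
I_load = 1718.7/3460 = 0.49673 A, so P_out = 1718.7 × 0.49673 = 853.73 W.
All ideal ⇒ P_in = P_out, so I_supply = 853.73/480 = 1.78 A.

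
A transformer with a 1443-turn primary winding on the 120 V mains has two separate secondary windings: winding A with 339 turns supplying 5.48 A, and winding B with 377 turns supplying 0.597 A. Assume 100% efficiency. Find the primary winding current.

I_p ≈ 1.44 A

V_A = 120 × 339/1443 = 28.191 V; V_B = 120 × 377/1443 = 31.351 V.
P_out = V_A I_A + V_B I_B = 28.191×5.48 + 31.351×0.597 = 154.49 + 18.717 = 173.20 W.
Ideal ⇒ P_in = P_out, so I_p = P_out/V_p = 173.20/120 = 1.44 A.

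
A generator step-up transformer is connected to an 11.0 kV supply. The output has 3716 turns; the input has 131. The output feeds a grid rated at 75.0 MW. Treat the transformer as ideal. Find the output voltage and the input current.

V_out ≈ 312000 V, I_in ≈ 6820 A

V_out = V_in × N_out/N_in = 11000 × 3716/131 = 312030 V.
I_out = P/V_out = 7.50×10^7/312030 = 240.36 A.
I_in = I_out × N_out/N_in = 240.36 × 3716/131 = 6820 A.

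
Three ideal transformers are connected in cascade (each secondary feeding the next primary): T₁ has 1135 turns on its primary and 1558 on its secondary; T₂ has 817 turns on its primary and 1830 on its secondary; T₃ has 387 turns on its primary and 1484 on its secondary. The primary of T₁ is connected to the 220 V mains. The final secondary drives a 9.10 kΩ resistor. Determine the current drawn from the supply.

After T₁: V = 220.00 × 1558/1135 = 301.99 V.
After T₂: V = 301.99 × 1830/817 = 676.43 V.
After T₃: V = 676.43 × 1484/387 = 2593.9 V.
I_load = 2593.9/9100 = 0.28504 A, so P_out = 2593.9 × 0.28504 = 739.35 W.
All ideal ⇒ P_in = P_out, so I_supply = 739.35/220 = 3.36 A.

I_supply ≈ 3.36 A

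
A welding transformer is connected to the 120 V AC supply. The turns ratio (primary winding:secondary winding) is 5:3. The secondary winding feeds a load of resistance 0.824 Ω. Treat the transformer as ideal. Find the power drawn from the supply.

P ≈ 6290 W

V_s = V_p × N_s/N_p = 120 × 3/5 = 72.000 V.
I_s = V_s/R = 72.000/0.824 = 87.379 A.
I_p = I_s × N_s/N_p = 87.379 × 3/5 = 52.427 A.
P = V_p I_p = 120 × 52.427 = 6290 W.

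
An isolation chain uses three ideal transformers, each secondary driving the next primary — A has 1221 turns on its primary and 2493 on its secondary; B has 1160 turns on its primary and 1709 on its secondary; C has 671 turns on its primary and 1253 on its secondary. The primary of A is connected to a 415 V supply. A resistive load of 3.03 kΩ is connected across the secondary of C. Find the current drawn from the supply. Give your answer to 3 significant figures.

Secondary of A: V = 415.00 × 2493/1221 = 847.33 V.
Secondary of B: V = 847.33 × 1709/1160 = 1248.4 V.
Secondary of C: V = 1248.4 × 1253/671 = 2331.1 V.
I_load = 2331.1/3030 = 0.76935 A, so P_out = 2331.1 × 0.76935 = 1793.5 W.
All ideal ⇒ P_in = P_out, so I_supply = 1793.5/415 = 4.32 A.

I_supply ≈ 4.32 A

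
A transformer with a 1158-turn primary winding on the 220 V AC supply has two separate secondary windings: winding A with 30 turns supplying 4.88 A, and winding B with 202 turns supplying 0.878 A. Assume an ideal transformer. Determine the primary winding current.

V_A = 220 × 30/1158 = 5.6995 V; V_B = 220 × 202/1158 = 38.377 V.
P_out = V_A I_A + V_B I_B = 5.6995×4.88 + 38.377×0.878 = 27.813 + 33.695 = 61.508 W.
Ideal ⇒ P_in = P_out, so I_p = P_out/V_p = 61.508/220 = 0.280 A.

I_p ≈ 0.280 A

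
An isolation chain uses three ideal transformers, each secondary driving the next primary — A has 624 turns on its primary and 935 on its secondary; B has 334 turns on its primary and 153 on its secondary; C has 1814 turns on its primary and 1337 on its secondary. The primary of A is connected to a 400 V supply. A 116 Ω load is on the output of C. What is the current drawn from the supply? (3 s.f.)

I_supply ≈ 0.883 A

After A: V = 400.00 × 935/624 = 599.36 V.
After B: V = 599.36 × 153/334 = 274.56 V.
After C: V = 274.56 × 1337/1814 = 202.36 V.
I_load = 202.36/116 = 1.7445 A, so P_out = 202.36 × 1.7445 = 353.02 W.
All ideal ⇒ P_in = P_out, so I_supply = 353.02/400 = 0.883 A.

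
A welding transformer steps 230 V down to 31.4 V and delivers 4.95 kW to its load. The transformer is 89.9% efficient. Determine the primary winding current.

I_p ≈ 23.9 A

P_in = P_out/η = 4950/0.899 = 5506.1 W.
I_p = P_in/V_p = 5506.1/230 = 23.9 A.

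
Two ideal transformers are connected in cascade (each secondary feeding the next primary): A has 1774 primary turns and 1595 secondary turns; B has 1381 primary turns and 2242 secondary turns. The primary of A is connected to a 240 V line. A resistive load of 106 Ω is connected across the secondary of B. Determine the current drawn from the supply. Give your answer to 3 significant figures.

Secondary of A: V = 240.00 × 1595/1774 = 215.78 V.
Secondary of B: V = 215.78 × 2242/1381 = 350.32 V.
I_load = 350.32/106 = 3.3049 A, so P_out = 350.32 × 3.3049 = 1157.7 W.
All ideal ⇒ P_in = P_out, so I_supply = 1157.7/240 = 4.82 A.

I_supply ≈ 4.82 A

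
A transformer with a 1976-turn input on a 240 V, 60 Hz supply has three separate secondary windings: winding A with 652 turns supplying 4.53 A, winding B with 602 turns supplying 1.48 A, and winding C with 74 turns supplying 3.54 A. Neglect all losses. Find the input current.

I_in ≈ 2.08 A

V_A = 240 × 652/1976 = 79.190 V; V_B = 240 × 602/1976 = 73.117 V; V_C = 240 × 74/1976 = 8.9879 V.
P_out = V_A I_A + V_B I_B + V_C I_C = 79.190×4.53 + 73.117×1.48 + 8.9879×3.54 = 358.73 + 108.21 + 31.817 = 498.76 W.
Ideal ⇒ P_in = P_out, so I_in = P_out/V_in = 498.76/240 = 2.08 A.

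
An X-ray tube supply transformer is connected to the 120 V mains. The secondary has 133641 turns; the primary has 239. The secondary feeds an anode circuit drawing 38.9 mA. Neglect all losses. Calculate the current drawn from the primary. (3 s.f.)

I_p ≈ 21.8 A

For an ideal transformer I_p N_p = I_s N_s, so I_p = 0.0389 × 133641/239 = 21.8 A.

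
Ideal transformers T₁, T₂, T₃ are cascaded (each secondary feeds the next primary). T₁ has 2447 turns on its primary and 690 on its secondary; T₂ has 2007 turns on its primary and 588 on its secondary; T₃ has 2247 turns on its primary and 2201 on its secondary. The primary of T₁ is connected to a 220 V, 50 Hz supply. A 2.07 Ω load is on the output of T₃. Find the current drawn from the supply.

After T₁: V = 220.00 × 690/2447 = 62.035 V.
After T₂: V = 62.035 × 588/2007 = 18.175 V.
After T₃: V = 18.175 × 2201/2247 = 17.803 V.
I_load = 17.803/2.07 = 8.6003 A, so P_out = 17.803 × 8.6003 = 153.11 W.
All ideal ⇒ P_in = P_out, so I_supply = 153.11/220 = 0.696 A.

I_supply ≈ 0.696 A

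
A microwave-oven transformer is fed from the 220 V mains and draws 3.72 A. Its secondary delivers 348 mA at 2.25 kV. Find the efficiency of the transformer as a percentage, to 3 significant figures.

P_in = 220 × 3.72 = 818.400 W.
P_out = 2250 × 0.348 = 783.000 W.
η = P_out/P_in = 783.000/818.400 = 0.957.

η ≈ 95.7%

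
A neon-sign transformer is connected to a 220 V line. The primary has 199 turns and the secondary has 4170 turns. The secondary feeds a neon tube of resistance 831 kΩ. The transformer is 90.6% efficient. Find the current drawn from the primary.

I_p ≈ 0.128 A

V_s = 220 × 4170/199 = 4610.1 V.
I_s = V_s/R = 4610.1/831000 = 0.0055476 A.
P_out = V_s I_s = 4610.1 × 0.0055476 = 25.575 W.
P_in = P_out/η = 25.575/0.906 = 28.228 W.
I_p = P_in/V_p = 28.228/220 = 0.128 A.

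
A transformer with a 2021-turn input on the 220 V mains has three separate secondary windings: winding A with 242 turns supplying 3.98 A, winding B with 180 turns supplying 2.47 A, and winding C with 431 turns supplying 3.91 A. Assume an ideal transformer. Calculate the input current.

I_in ≈ 1.53 A

V_A = 220 × 242/2021 = 26.343 V; V_B = 220 × 180/2021 = 19.594 V; V_C = 220 × 431/2021 = 46.917 V.
P_out = V_A I_A + V_B I_B + V_C I_C = 26.343×3.98 + 19.594×2.47 + 46.917×3.91 = 104.85 + 48.398 + 183.45 = 336.69 W.
Ideal ⇒ P_in = P_out, so I_in = P_out/V_in = 336.69/220 = 1.53 A.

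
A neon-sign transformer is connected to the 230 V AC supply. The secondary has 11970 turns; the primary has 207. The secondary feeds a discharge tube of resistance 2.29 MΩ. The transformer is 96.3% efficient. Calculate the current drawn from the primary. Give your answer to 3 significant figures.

V_s = 230 × 11970/207 = 13300 V.
I_s = V_s/R = 13300/(2.29×10^6) = 0.0058079 A.
P_out = V_s I_s = 13300 × 0.0058079 = 77.245 W.
P_in = P_out/η = 77.245/0.963 = 80.212 W.
I_p = P_in/V_p = 80.212/230 = 0.349 A.

I_p ≈ 0.349 A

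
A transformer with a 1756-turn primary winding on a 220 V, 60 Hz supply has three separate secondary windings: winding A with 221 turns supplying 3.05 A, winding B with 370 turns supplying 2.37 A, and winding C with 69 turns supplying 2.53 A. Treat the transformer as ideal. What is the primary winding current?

I_p ≈ 0.983 A

V_A = 220 × 221/1756 = 27.688 V; V_B = 220 × 370/1756 = 46.355 V; V_C = 220 × 69/1756 = 8.6446 V.
P_out = V_A I_A + V_B I_B + V_C I_C = 27.688×3.05 + 46.355×2.37 + 8.6446×2.53 = 84.448 + 109.86 + 21.871 = 216.18 W.
Ideal ⇒ P_in = P_out, so I_p = P_out/V_p = 216.18/220 = 0.983 A.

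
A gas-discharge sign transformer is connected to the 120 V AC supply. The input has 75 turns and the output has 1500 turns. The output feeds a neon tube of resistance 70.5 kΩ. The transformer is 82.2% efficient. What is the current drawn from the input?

V_out = 120 × 1500/75 = 2400.0 V.
I_out = V_out/R = 2400.0/70500 = 0.034043 A.
P_out = V_out I_out = 2400.0 × 0.034043 = 81.702 W.
P_in = P_out/η = 81.702/0.822 = 99.394 W.
I_in = P_in/V_in = 99.394/120 = 0.828 A.

I_in ≈ 0.828 A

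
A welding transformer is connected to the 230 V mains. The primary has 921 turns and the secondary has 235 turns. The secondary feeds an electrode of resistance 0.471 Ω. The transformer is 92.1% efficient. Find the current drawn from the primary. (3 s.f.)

V_s = 230 × 235/921 = 58.686 V.
I_s = V_s/R = 58.686/0.471 = 124.60 A.
P_out = V_s I_s = 58.686 × 124.60 = 7312.3 W.
P_in = P_out/η = 7312.3/0.921 = 7939.5 W.
I_p = P_in/V_p = 7939.5/230 = 34.5 A.

I_p ≈ 34.5 A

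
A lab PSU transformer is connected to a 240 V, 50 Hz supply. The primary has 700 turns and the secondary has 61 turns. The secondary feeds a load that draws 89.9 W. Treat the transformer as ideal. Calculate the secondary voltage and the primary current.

V_s ≈ 20.9 V, I_p ≈ 0.375 A

V_s = V_p × N_s/N_p = 240 × 61/700 = 20.914 V.
I_s = P/V_s = 89.9/20.914 = 4.2985 A.
I_p = I_s × N_s/N_p = 4.2985 × 61/700 = 0.375 A.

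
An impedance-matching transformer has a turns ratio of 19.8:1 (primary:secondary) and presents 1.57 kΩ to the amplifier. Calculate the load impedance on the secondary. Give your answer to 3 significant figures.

Z_s ≈ 4.00 Ω

Z_s = Z_p/(N_p/N_s)² = 1570/19.8² = 4.00 Ω.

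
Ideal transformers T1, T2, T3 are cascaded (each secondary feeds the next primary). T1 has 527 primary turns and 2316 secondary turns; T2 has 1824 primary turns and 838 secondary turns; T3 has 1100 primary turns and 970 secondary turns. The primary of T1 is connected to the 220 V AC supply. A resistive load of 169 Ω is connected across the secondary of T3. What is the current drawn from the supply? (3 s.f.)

I_supply ≈ 4.13 A

Secondary of T1: V = 220.00 × 2316/527 = 966.83 V.
Secondary of T2: V = 966.83 × 838/1824 = 444.19 V.
Secondary of T3: V = 444.19 × 970/1100 = 391.70 V.
I_load = 391.70/169 = 2.3177 A, so P_out = 391.70 × 2.3177 = 907.84 W.
All ideal ⇒ P_in = P_out, so I_supply = 907.84/220 = 4.13 A.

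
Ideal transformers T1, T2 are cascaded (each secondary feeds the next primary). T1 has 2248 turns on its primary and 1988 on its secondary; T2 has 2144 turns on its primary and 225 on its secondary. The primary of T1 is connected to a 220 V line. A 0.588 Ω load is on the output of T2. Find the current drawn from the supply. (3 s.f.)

I_supply ≈ 3.22 A

After T1: V = 220.00 × 1988/2248 = 194.56 V.
After T2: V = 194.56 × 225/2144 = 20.417 V.
I_load = 20.417/0.588 = 34.723 A, so P_out = 20.417 × 34.723 = 708.96 W.
All ideal ⇒ P_in = P_out, so I_supply = 708.96/220 = 3.22 A.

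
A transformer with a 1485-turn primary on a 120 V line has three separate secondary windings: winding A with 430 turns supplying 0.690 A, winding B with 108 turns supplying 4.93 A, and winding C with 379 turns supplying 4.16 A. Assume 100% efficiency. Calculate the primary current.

I_p ≈ 1.62 A

V_A = 120 × 430/1485 = 34.747 V; V_B = 120 × 108/1485 = 8.7273 V; V_C = 120 × 379/1485 = 30.626 V.
P_out = V_A I_A + V_B I_B + V_C I_C = 34.747×0.690 + 8.7273×4.93 + 30.626×4.16 = 23.976 + 43.025 + 127.41 = 194.41 W.
Ideal ⇒ P_in = P_out, so I_p = P_out/V_p = 194.41/120 = 1.62 A.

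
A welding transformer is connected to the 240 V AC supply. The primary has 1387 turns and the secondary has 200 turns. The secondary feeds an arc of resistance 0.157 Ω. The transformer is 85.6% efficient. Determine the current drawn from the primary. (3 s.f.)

V_s = 240 × 200/1387 = 34.607 V.
I_s = V_s/R = 34.607/0.157 = 220.43 A.
P_out = V_s I_s = 34.607 × 220.43 = 7628.3 W.
P_in = P_out/η = 7628.3/0.856 = 8911.6 W.
I_p = P_in/V_p = 8911.6/240 = 37.1 A.

I_p ≈ 37.1 A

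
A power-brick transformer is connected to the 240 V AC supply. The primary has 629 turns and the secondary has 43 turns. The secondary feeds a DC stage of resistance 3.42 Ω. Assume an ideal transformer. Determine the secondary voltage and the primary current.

V_s ≈ 16.4 V, I_p ≈ 0.328 A

V_s = V_p × N_s/N_p = 240 × 43/629 = 16.407 V.
I_s = V_s/R = 16.407/3.42 = 4.7974 A.
I_p = I_s × N_s/N_p = 4.7974 × 43/629 = 0.328 A.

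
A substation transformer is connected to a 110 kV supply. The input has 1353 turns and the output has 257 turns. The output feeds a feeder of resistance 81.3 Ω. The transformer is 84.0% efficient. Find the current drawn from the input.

V_out = 110000 × 257/1353 = 20894 V.
I_out = V_out/R = 20894/81.3 = 257.00 A.
P_out = V_out I_out = 20894 × 257.00 = 5.3699×10^6 W.
P_in = P_out/η = 5.3699×10^6/0.840 = 6.3927×10^6 W.
I_in = P_in/V_in = 6.3927×10^6/110000 = 58.1 A.

I_in ≈ 58.1 A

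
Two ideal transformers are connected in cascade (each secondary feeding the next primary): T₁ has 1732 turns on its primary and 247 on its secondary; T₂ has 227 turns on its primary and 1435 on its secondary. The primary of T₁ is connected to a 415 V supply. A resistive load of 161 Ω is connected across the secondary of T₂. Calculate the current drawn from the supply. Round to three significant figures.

After T₁: V = 415.00 × 247/1732 = 59.183 V.
After T₂: V = 59.183 × 1435/227 = 374.13 V.
I_load = 374.13/161 = 2.3238 A, so P_out = 374.13 × 2.3238 = 869.40 W.
All ideal ⇒ P_in = P_out, so I_supply = 869.40/415 = 2.09 A.

I_supply ≈ 2.09 A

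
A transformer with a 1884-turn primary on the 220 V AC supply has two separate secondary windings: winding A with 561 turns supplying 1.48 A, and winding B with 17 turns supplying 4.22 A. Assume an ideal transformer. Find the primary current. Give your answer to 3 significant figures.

V_A = 220 × 561/1884 = 65.510 V; V_B = 220 × 17/1884 = 1.9851 V.
P_out = V_A I_A + V_B I_B = 65.510×1.48 + 1.9851×4.22 = 96.954 + 8.3773 = 105.33 W.
Ideal ⇒ P_in = P_out, so I_p = P_out/V_p = 105.33/220 = 0.479 A.

I_p ≈ 0.479 A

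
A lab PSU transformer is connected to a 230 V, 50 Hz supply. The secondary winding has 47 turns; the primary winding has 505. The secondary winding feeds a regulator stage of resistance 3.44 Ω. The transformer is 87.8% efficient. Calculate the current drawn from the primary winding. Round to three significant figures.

I_p ≈ 0.660 A

V_s = 230 × 47/505 = 21.406 V.
I_s = V_s/R = 21.406/3.44 = 6.2227 A.
P_out = V_s I_s = 21.406 × 6.2227 = 133.20 W.
P_in = P_out/η = 133.20/0.878 = 151.71 W.
I_p = P_in/V_p = 151.71/230 = 0.660 A.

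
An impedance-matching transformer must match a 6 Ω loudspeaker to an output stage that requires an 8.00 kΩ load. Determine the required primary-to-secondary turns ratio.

Z_p/Z_s = (N_p/N_s)², so N_p/N_s = √(8000/6) = √1330 = 36.5.

N_p/N_s ≈ 36.5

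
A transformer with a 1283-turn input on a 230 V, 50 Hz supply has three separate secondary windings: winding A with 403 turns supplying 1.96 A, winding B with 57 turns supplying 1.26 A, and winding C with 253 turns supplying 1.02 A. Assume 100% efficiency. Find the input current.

I_in ≈ 0.873 A

V_A = 230 × 403/1283 = 72.245 V; V_B = 230 × 57/1283 = 10.218 V; V_C = 230 × 253/1283 = 45.355 V.
P_out = V_A I_A + V_B I_B + V_C I_C = 72.245×1.96 + 10.218×1.26 + 45.355×1.02 = 141.60 + 12.875 + 46.262 = 200.74 W.
Ideal ⇒ P_in = P_out, so I_in = P_out/V_in = 200.74/230 = 0.873 A.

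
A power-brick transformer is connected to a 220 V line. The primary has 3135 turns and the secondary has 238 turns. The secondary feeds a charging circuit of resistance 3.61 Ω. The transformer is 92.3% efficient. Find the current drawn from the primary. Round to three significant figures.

V_s = 220 × 238/3135 = 16.702 V.
I_s = V_s/R = 16.702/3.61 = 4.6265 A.
P_out = V_s I_s = 16.702 × 4.6265 = 77.271 W.
P_in = P_out/η = 77.271/0.923 = 83.717 W.
I_p = P_in/V_p = 83.717/220 = 0.381 A.

I_p ≈ 0.381 A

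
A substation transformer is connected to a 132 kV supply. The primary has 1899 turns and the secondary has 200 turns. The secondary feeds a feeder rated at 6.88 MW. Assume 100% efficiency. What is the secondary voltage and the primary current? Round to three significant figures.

V_s ≈ 13900 V, I_p ≈ 52.1 A

V_s = V_p × N_s/N_p = 132000 × 200/1899 = 13902 V.
I_s = P/V_s = 6.88×10^6/13902 = 494.89 A.
I_p = I_s × N_s/N_p = 494.89 × 200/1899 = 52.1 A.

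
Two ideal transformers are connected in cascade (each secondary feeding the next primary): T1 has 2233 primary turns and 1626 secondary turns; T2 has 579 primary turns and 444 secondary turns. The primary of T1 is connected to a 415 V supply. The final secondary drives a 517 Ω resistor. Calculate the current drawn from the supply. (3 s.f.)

I_supply ≈ 0.250 A

After T1: V = 415.00 × 1626/2233 = 302.19 V.
After T2: V = 302.19 × 444/579 = 231.73 V.
I_load = 231.73/517 = 0.44822 A, so P_out = 231.73 × 0.44822 = 103.87 W.
All ideal ⇒ P_in = P_out, so I_supply = 103.87/415 = 0.250 A.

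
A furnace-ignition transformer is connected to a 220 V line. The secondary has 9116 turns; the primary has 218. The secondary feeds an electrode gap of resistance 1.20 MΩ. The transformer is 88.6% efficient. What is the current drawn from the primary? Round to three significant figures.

I_p ≈ 0.362 A

V_s = 220 × 9116/218 = 9199.6 V.
I_s = V_s/R = 9199.6/(1.20×10^6) = 0.0076664 A.
P_out = V_s I_s = 9199.6 × 0.0076664 = 70.528 W.
P_in = P_out/η = 70.528/0.886 = 79.602 W.
I_p = P_in/V_p = 79.602/220 = 0.362 A.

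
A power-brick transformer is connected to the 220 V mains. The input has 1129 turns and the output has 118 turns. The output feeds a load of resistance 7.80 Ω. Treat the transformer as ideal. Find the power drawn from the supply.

V_out = V_in × N_out/N_in = 220 × 118/1129 = 22.994 V.
I_out = V_out/R = 22.994/7.80 = 2.9479 A.
I_in = I_out × N_out/N_in = 2.9479 × 118/1129 = 0.30811 A.
P = V_in I_in = 220 × 0.30811 = 67.8 W.

P ≈ 67.8 W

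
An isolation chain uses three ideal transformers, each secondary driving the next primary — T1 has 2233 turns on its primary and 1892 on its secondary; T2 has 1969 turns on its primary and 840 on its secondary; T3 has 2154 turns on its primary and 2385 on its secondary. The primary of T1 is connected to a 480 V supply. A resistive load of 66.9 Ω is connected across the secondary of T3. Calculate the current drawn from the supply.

Secondary of T1: V = 480.00 × 1892/2233 = 406.70 V.
Secondary of T2: V = 406.70 × 840/1969 = 173.50 V.
Secondary of T3: V = 173.50 × 2385/2154 = 192.11 V.
I_load = 192.11/66.9 = 2.8716 A, so P_out = 192.11 × 2.8716 = 551.66 W.
All ideal ⇒ P_in = P_out, so I_supply = 551.66/480 = 1.15 A.

I_supply ≈ 1.15 A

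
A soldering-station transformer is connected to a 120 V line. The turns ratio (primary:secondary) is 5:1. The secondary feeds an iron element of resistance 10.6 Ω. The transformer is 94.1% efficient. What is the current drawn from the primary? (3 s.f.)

I_p ≈ 0.481 A

V_s = 120 × 1/5 = 24.000 V.
I_s = V_s/R = 24.000/10.6 = 2.2642 A.
P_out = V_s I_s = 24.000 × 2.2642 = 54.340 W.
P_in = P_out/η = 54.340/0.941 = 57.747 W.
I_p = P_in/V_p = 57.747/120 = 0.481 A.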